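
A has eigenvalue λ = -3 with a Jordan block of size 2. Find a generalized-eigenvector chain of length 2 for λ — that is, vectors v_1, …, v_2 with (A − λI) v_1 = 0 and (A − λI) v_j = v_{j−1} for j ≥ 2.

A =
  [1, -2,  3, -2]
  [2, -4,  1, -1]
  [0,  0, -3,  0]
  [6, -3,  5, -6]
A Jordan chain for λ = -3 of length 2:
v_1 = (4, 2, 0, 6)ᵀ
v_2 = (1, 0, 0, 0)ᵀ

Let N = A − (-3)·I. We want v_2 with N^2 v_2 = 0 but N^1 v_2 ≠ 0; then v_{j-1} := N · v_j for j = 2, …, 2.

Pick v_2 = (1, 0, 0, 0)ᵀ.
Then v_1 = N · v_2 = (4, 2, 0, 6)ᵀ.

Sanity check: (A − (-3)·I) v_1 = (0, 0, 0, 0)ᵀ = 0. ✓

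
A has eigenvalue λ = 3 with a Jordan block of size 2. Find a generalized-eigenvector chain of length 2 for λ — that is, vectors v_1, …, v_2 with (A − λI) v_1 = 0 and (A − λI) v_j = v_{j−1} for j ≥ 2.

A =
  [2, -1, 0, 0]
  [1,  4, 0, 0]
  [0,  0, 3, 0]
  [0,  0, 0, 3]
A Jordan chain for λ = 3 of length 2:
v_1 = (-1, 1, 0, 0)ᵀ
v_2 = (1, 0, 0, 0)ᵀ

Let N = A − (3)·I. We want v_2 with N^2 v_2 = 0 but N^1 v_2 ≠ 0; then v_{j-1} := N · v_j for j = 2, …, 2.

Pick v_2 = (1, 0, 0, 0)ᵀ.
Then v_1 = N · v_2 = (-1, 1, 0, 0)ᵀ.

Sanity check: (A − (3)·I) v_1 = (0, 0, 0, 0)ᵀ = 0. ✓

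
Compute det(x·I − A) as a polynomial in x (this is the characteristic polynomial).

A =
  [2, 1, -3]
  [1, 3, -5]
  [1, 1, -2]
x^3 - 3*x^2 + 3*x - 1

Expanding det(x·I − A) (e.g. by cofactor expansion or by noting that A is similar to its Jordan form J, which has the same characteristic polynomial as A) gives
  χ_A(x) = x^3 - 3*x^2 + 3*x - 1
which factors as (x - 1)^3. The eigenvalues (with algebraic multiplicities) are λ = 1 with multiplicity 3.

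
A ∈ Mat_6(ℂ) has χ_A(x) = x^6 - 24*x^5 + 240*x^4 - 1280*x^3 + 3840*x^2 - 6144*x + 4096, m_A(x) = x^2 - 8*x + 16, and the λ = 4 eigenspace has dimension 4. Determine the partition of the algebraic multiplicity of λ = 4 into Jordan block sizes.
Block sizes for λ = 4: [2, 2, 1, 1]

Step 1 — from the characteristic polynomial, algebraic multiplicity of λ = 4 is 6. From dim ker(A − (4)·I) = 4, there are exactly 4 Jordan blocks for λ = 4.
Step 2 — from the minimal polynomial, the factor (x − 4)^2 tells us the largest block for λ = 4 has size 2.
Step 3 — with total size 6, 4 blocks, and largest block 2, the block sizes (in nonincreasing order) are [2, 2, 1, 1].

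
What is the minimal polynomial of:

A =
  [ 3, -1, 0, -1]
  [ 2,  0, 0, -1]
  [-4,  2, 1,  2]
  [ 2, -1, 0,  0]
x^2 - 2*x + 1

The characteristic polynomial is χ_A(x) = (x - 1)^4, so the eigenvalues are known. The minimal polynomial is
  m_A(x) = Π_λ (x − λ)^{k_λ}
where k_λ is the size of the *largest* Jordan block for λ (equivalently, the smallest k with (A − λI)^k v = 0 for every generalised eigenvector v of λ).

  λ = 1: largest Jordan block has size 2, contributing (x − 1)^2

So m_A(x) = (x - 1)^2 = x^2 - 2*x + 1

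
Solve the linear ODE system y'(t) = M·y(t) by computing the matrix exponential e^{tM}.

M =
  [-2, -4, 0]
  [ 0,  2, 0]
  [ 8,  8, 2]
e^{tM} =
  [exp(-2*t), -exp(2*t) + exp(-2*t), 0]
  [0, exp(2*t), 0]
  [2*exp(2*t) - 2*exp(-2*t), 2*exp(2*t) - 2*exp(-2*t), exp(2*t)]

Strategy: write M = P · J · P⁻¹ where J is a Jordan canonical form, so e^{tM} = P · e^{tJ} · P⁻¹, and e^{tJ} can be computed block-by-block.

M has Jordan form
J =
  [-2, 0, 0]
  [ 0, 2, 0]
  [ 0, 0, 2]
(up to reordering of blocks).

Per-block formulas:
  For a 1×1 block at λ = 2: exp(t · [2]) = [e^(2t)].
  For a 1×1 block at λ = -2: exp(t · [-2]) = [e^(-2t)].

After assembling e^{tJ} and conjugating by P, we get:

e^{tM} =
  [exp(-2*t), -exp(2*t) + exp(-2*t), 0]
  [0, exp(2*t), 0]
  [2*exp(2*t) - 2*exp(-2*t), 2*exp(2*t) - 2*exp(-2*t), exp(2*t)]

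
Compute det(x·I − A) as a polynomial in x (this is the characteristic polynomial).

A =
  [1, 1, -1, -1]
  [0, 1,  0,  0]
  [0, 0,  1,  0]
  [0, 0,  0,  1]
x^4 - 4*x^3 + 6*x^2 - 4*x + 1

Expanding det(x·I − A) (e.g. by cofactor expansion or by noting that A is similar to its Jordan form J, which has the same characteristic polynomial as A) gives
  χ_A(x) = x^4 - 4*x^3 + 6*x^2 - 4*x + 1
which factors as (x - 1)^4. The eigenvalues (with algebraic multiplicities) are λ = 1 with multiplicity 4.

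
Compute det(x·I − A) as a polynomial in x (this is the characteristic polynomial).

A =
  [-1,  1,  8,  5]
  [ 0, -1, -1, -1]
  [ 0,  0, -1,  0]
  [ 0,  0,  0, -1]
x^4 + 4*x^3 + 6*x^2 + 4*x + 1

Expanding det(x·I − A) (e.g. by cofactor expansion or by noting that A is similar to its Jordan form J, which has the same characteristic polynomial as A) gives
  χ_A(x) = x^4 + 4*x^3 + 6*x^2 + 4*x + 1
which factors as (x + 1)^4. The eigenvalues (with algebraic multiplicities) are λ = -1 with multiplicity 4.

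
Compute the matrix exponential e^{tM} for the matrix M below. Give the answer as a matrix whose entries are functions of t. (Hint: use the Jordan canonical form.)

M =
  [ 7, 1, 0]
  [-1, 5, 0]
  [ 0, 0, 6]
e^{tM} =
  [t*exp(6*t) + exp(6*t), t*exp(6*t), 0]
  [-t*exp(6*t), -t*exp(6*t) + exp(6*t), 0]
  [0, 0, exp(6*t)]

Strategy: write M = P · J · P⁻¹ where J is a Jordan canonical form, so e^{tM} = P · e^{tJ} · P⁻¹, and e^{tJ} can be computed block-by-block.

M has Jordan form
J =
  [6, 1, 0]
  [0, 6, 0]
  [0, 0, 6]
(up to reordering of blocks).

Per-block formulas:
  For a 1×1 block at λ = 6: exp(t · [6]) = [e^(6t)].
  For a 2×2 Jordan block J_2(6): exp(t · J_2(6)) = e^(6t)·(I + t·N), where N is the 2×2 nilpotent shift.

After assembling e^{tJ} and conjugating by P, we get:

e^{tM} =
  [t*exp(6*t) + exp(6*t), t*exp(6*t), 0]
  [-t*exp(6*t), -t*exp(6*t) + exp(6*t), 0]
  [0, 0, exp(6*t)]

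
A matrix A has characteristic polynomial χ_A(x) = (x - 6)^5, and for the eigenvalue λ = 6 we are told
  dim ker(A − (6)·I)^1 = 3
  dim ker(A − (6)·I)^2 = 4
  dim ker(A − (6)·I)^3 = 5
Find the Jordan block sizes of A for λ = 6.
Block sizes for λ = 6: [3, 1, 1]

From the dimensions of kernels of powers, the number of Jordan blocks of size at least j is d_j − d_{j−1} where d_j = dim ker(N^j) (with d_0 = 0). Computing the differences gives [3, 1, 1].
The number of blocks of size exactly k is (#blocks of size ≥ k) − (#blocks of size ≥ k + 1), so the partition is: 2 block(s) of size 1, 1 block(s) of size 3.
In nonincreasing order the block sizes are [3, 1, 1].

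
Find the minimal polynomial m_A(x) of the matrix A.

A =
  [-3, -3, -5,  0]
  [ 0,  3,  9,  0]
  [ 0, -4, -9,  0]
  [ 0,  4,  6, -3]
x^3 + 9*x^2 + 27*x + 27

The characteristic polynomial is χ_A(x) = (x + 3)^4, so the eigenvalues are known. The minimal polynomial is
  m_A(x) = Π_λ (x − λ)^{k_λ}
where k_λ is the size of the *largest* Jordan block for λ (equivalently, the smallest k with (A − λI)^k v = 0 for every generalised eigenvector v of λ).

  λ = -3: largest Jordan block has size 3, contributing (x + 3)^3

So m_A(x) = (x + 3)^3 = x^3 + 9*x^2 + 27*x + 27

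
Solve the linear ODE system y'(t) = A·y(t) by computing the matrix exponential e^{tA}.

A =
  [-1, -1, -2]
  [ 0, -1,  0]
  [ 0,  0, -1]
e^{tA} =
  [exp(-t), -t*exp(-t), -2*t*exp(-t)]
  [0, exp(-t), 0]
  [0, 0, exp(-t)]

Strategy: write A = P · J · P⁻¹ where J is a Jordan canonical form, so e^{tA} = P · e^{tJ} · P⁻¹, and e^{tJ} can be computed block-by-block.

A has Jordan form
J =
  [-1,  1,  0]
  [ 0, -1,  0]
  [ 0,  0, -1]
(up to reordering of blocks).

Per-block formulas:
  For a 1×1 block at λ = -1: exp(t · [-1]) = [e^(-1t)].
  For a 2×2 Jordan block J_2(-1): exp(t · J_2(-1)) = e^(-1t)·(I + t·N), where N is the 2×2 nilpotent shift.

After assembling e^{tJ} and conjugating by P, we get:

e^{tA} =
  [exp(-t), -t*exp(-t), -2*t*exp(-t)]
  [0, exp(-t), 0]
  [0, 0, exp(-t)]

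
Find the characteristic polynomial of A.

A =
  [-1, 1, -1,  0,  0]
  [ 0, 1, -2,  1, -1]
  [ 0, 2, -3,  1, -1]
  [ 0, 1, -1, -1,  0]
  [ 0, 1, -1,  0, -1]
x^5 + 5*x^4 + 10*x^3 + 10*x^2 + 5*x + 1

Expanding det(x·I − A) (e.g. by cofactor expansion or by noting that A is similar to its Jordan form J, which has the same characteristic polynomial as A) gives
  χ_A(x) = x^5 + 5*x^4 + 10*x^3 + 10*x^2 + 5*x + 1
which factors as (x + 1)^5. The eigenvalues (with algebraic multiplicities) are λ = -1 with multiplicity 5.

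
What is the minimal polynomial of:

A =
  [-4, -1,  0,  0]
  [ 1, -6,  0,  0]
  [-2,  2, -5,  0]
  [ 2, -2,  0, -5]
x^2 + 10*x + 25

The characteristic polynomial is χ_A(x) = (x + 5)^4, so the eigenvalues are known. The minimal polynomial is
  m_A(x) = Π_λ (x − λ)^{k_λ}
where k_λ is the size of the *largest* Jordan block for λ (equivalently, the smallest k with (A − λI)^k v = 0 for every generalised eigenvector v of λ).

  λ = -5: largest Jordan block has size 2, contributing (x + 5)^2

So m_A(x) = (x + 5)^2 = x^2 + 10*x + 25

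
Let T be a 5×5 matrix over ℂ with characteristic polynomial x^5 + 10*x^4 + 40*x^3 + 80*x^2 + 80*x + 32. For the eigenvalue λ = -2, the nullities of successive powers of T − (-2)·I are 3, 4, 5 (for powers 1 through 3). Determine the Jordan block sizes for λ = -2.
Block sizes for λ = -2: [3, 1, 1]

From the dimensions of kernels of powers, the number of Jordan blocks of size at least j is d_j − d_{j−1} where d_j = dim ker(N^j) (with d_0 = 0). Computing the differences gives [3, 1, 1].
The number of blocks of size exactly k is (#blocks of size ≥ k) − (#blocks of size ≥ k + 1), so the partition is: 2 block(s) of size 1, 1 block(s) of size 3.
In nonincreasing order the block sizes are [3, 1, 1].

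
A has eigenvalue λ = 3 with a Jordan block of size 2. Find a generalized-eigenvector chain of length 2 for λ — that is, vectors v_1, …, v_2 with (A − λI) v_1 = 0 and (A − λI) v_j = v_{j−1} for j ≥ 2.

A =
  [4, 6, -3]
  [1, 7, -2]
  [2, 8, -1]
A Jordan chain for λ = 3 of length 2:
v_1 = (0, 2, 4)ᵀ
v_2 = (6, -1, 0)ᵀ

Let N = A − (3)·I. We want v_2 with N^2 v_2 = 0 but N^1 v_2 ≠ 0; then v_{j-1} := N · v_j for j = 2, …, 2.

Pick v_2 = (6, -1, 0)ᵀ.
Then v_1 = N · v_2 = (0, 2, 4)ᵀ.

Sanity check: (A − (3)·I) v_1 = (0, 0, 0)ᵀ = 0. ✓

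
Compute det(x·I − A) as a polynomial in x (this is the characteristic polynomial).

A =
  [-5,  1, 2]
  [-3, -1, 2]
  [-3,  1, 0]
x^3 + 6*x^2 + 12*x + 8

Expanding det(x·I − A) (e.g. by cofactor expansion or by noting that A is similar to its Jordan form J, which has the same characteristic polynomial as A) gives
  χ_A(x) = x^3 + 6*x^2 + 12*x + 8
which factors as (x + 2)^3. The eigenvalues (with algebraic multiplicities) are λ = -2 with multiplicity 3.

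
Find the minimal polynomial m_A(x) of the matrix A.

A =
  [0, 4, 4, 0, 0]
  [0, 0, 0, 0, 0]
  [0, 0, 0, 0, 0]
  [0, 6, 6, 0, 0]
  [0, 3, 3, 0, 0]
x^2

The characteristic polynomial is χ_A(x) = x^5, so the eigenvalues are known. The minimal polynomial is
  m_A(x) = Π_λ (x − λ)^{k_λ}
where k_λ is the size of the *largest* Jordan block for λ (equivalently, the smallest k with (A − λI)^k v = 0 for every generalised eigenvector v of λ).

  λ = 0: largest Jordan block has size 2, contributing (x − 0)^2

So m_A(x) = x^2 = x^2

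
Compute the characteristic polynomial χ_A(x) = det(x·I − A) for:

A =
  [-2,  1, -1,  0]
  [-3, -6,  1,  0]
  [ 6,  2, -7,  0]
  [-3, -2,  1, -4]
x^4 + 19*x^3 + 135*x^2 + 425*x + 500

Expanding det(x·I − A) (e.g. by cofactor expansion or by noting that A is similar to its Jordan form J, which has the same characteristic polynomial as A) gives
  χ_A(x) = x^4 + 19*x^3 + 135*x^2 + 425*x + 500
which factors as (x + 4)*(x + 5)^3. The eigenvalues (with algebraic multiplicities) are λ = -5 with multiplicity 3, λ = -4 with multiplicity 1.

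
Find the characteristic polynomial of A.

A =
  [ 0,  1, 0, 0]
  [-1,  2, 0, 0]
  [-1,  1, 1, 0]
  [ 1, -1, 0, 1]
x^4 - 4*x^3 + 6*x^2 - 4*x + 1

Expanding det(x·I − A) (e.g. by cofactor expansion or by noting that A is similar to its Jordan form J, which has the same characteristic polynomial as A) gives
  χ_A(x) = x^4 - 4*x^3 + 6*x^2 - 4*x + 1
which factors as (x - 1)^4. The eigenvalues (with algebraic multiplicities) are λ = 1 with multiplicity 4.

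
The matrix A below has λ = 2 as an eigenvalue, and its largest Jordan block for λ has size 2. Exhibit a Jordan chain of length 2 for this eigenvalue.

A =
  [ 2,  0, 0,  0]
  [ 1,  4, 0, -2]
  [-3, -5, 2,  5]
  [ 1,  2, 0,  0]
A Jordan chain for λ = 2 of length 2:
v_1 = (0, 1, -3, 1)ᵀ
v_2 = (1, 0, 0, 0)ᵀ

Let N = A − (2)·I. We want v_2 with N^2 v_2 = 0 but N^1 v_2 ≠ 0; then v_{j-1} := N · v_j for j = 2, …, 2.

Pick v_2 = (1, 0, 0, 0)ᵀ.
Then v_1 = N · v_2 = (0, 1, -3, 1)ᵀ.

Sanity check: (A − (2)·I) v_1 = (0, 0, 0, 0)ᵀ = 0. ✓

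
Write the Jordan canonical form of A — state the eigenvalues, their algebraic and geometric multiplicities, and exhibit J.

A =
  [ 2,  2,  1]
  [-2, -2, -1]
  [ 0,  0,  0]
J_2(0) ⊕ J_1(0)

The characteristic polynomial is
  det(x·I − A) = x^3

Eigenvalues and multiplicities (the geometric multiplicity of λ is n − rank(A − λI), which equals the number of Jordan blocks for λ):
  λ = 0: algebraic multiplicity = 3, geometric multiplicity = 2

Determining the block sizes for each eigenvalue:
  λ = 0: 2 blocks summing to 3 forces exactly one block of size 2 and the rest size 1 → block sizes [2, 1]

Assembling the blocks gives a Jordan form
J =
  [0, 1, 0]
  [0, 0, 0]
  [0, 0, 0]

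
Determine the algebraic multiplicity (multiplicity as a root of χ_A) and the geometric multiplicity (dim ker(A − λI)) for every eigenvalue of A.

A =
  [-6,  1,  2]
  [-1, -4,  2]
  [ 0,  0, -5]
λ = -5: alg = 3, geom = 2

Step 1 — factor the characteristic polynomial to read off the algebraic multiplicities:
  χ_A(x) = (x + 5)^3

Step 2 — compute geometric multiplicities via the rank-nullity identity g(λ) = n − rank(A − λI):
  rank(A − (-5)·I) = 1, so dim ker(A − (-5)·I) = n − 1 = 2

Summary:
  λ = -5: algebraic multiplicity = 3, geometric multiplicity = 2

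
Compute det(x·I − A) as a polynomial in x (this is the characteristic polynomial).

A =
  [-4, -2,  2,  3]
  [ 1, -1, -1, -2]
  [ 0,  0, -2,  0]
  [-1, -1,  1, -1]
x^4 + 8*x^3 + 24*x^2 + 32*x + 16

Expanding det(x·I − A) (e.g. by cofactor expansion or by noting that A is similar to its Jordan form J, which has the same characteristic polynomial as A) gives
  χ_A(x) = x^4 + 8*x^3 + 24*x^2 + 32*x + 16
which factors as (x + 2)^4. The eigenvalues (with algebraic multiplicities) are λ = -2 with multiplicity 4.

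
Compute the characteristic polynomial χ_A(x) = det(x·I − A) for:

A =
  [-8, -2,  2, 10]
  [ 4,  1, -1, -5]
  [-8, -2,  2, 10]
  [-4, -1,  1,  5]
x^4

Expanding det(x·I − A) (e.g. by cofactor expansion or by noting that A is similar to its Jordan form J, which has the same characteristic polynomial as A) gives
  χ_A(x) = x^4
which factors as x^4. The eigenvalues (with algebraic multiplicities) are λ = 0 with multiplicity 4.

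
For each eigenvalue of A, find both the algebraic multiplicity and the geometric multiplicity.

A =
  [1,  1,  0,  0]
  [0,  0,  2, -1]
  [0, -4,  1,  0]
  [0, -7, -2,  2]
λ = 1: alg = 4, geom = 2

Step 1 — factor the characteristic polynomial to read off the algebraic multiplicities:
  χ_A(x) = (x - 1)^4

Step 2 — compute geometric multiplicities via the rank-nullity identity g(λ) = n − rank(A − λI):
  rank(A − (1)·I) = 2, so dim ker(A − (1)·I) = n − 2 = 2

Summary:
  λ = 1: algebraic multiplicity = 4, geometric multiplicity = 2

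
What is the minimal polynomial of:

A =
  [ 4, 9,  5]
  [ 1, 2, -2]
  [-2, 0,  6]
x^3 - 12*x^2 + 45*x - 50

The characteristic polynomial is χ_A(x) = (x - 5)^2*(x - 2), so the eigenvalues are known. The minimal polynomial is
  m_A(x) = Π_λ (x − λ)^{k_λ}
where k_λ is the size of the *largest* Jordan block for λ (equivalently, the smallest k with (A − λI)^k v = 0 for every generalised eigenvector v of λ).

  λ = 2: largest Jordan block has size 1, contributing (x − 2)
  λ = 5: largest Jordan block has size 2, contributing (x − 5)^2

So m_A(x) = (x - 5)^2*(x - 2) = x^3 - 12*x^2 + 45*x - 50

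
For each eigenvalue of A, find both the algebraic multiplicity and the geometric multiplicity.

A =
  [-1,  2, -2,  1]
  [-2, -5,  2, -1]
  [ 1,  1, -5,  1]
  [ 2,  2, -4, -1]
λ = -3: alg = 4, geom = 2

Step 1 — factor the characteristic polynomial to read off the algebraic multiplicities:
  χ_A(x) = (x + 3)^4

Step 2 — compute geometric multiplicities via the rank-nullity identity g(λ) = n − rank(A − λI):
  rank(A − (-3)·I) = 2, so dim ker(A − (-3)·I) = n − 2 = 2

Summary:
  λ = -3: algebraic multiplicity = 4, geometric multiplicity = 2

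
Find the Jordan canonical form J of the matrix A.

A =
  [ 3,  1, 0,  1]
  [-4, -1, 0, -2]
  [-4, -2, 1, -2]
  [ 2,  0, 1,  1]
J_3(1) ⊕ J_1(1)

The characteristic polynomial is
  det(x·I − A) = x^4 - 4*x^3 + 6*x^2 - 4*x + 1 = (x - 1)^4

Eigenvalues and multiplicities (the geometric multiplicity of λ is n − rank(A − λI), which equals the number of Jordan blocks for λ):
  λ = 1: algebraic multiplicity = 4, geometric multiplicity = 2

Determining the block sizes for each eigenvalue:
  λ = 1: with am = 4 and gm = 2, the partition is not yet determined (e.g. several partitions of 4 into 2 parts exist). Let N = A − (1)·I. Computing rank(N^1) = 2, rank(N^2) = 1, rank(N^3) = 0; the number of blocks of size ≥ j is rank(N^{j−1}) − rank(N^j), giving [2, 1, 1]. So we have 1 block(s) of size 3, 1 block(s) of size 1 → block sizes [3, 1]

Assembling the blocks gives a Jordan form
J =
  [1, 1, 0, 0]
  [0, 1, 1, 0]
  [0, 0, 1, 0]
  [0, 0, 0, 1]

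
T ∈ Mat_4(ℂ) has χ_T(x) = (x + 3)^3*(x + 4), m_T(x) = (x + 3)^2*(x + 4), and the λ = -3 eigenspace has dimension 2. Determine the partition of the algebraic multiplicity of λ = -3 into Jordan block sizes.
Block sizes for λ = -3: [2, 1]

Step 1 — from the characteristic polynomial, algebraic multiplicity of λ = -3 is 3. From dim ker(T − (-3)·I) = 2, there are exactly 2 Jordan blocks for λ = -3.
Step 2 — from the minimal polynomial, the factor (x + 3)^2 tells us the largest block for λ = -3 has size 2.
Step 3 — with total size 3, 2 blocks, and largest block 2, the block sizes (in nonincreasing order) are [2, 1].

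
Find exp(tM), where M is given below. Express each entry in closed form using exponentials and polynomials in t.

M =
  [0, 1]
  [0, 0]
e^{tM} =
  [1, t]
  [0, 1]

Strategy: write M = P · J · P⁻¹ where J is a Jordan canonical form, so e^{tM} = P · e^{tJ} · P⁻¹, and e^{tJ} can be computed block-by-block.

M has Jordan form
J =
  [0, 1]
  [0, 0]
(up to reordering of blocks).

Per-block formulas:
  For a 2×2 Jordan block J_2(0): exp(t · J_2(0)) = e^(0t)·(I + t·N), where N is the 2×2 nilpotent shift.

After assembling e^{tJ} and conjugating by P, we get:

e^{tM} =
  [1, t]
  [0, 1]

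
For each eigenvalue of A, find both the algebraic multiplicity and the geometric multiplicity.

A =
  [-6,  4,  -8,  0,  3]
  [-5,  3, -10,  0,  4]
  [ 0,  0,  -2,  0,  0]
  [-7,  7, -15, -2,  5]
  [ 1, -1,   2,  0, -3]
λ = -2: alg = 5, geom = 2

Step 1 — factor the characteristic polynomial to read off the algebraic multiplicities:
  χ_A(x) = (x + 2)^5

Step 2 — compute geometric multiplicities via the rank-nullity identity g(λ) = n − rank(A − λI):
  rank(A − (-2)·I) = 3, so dim ker(A − (-2)·I) = n − 3 = 2

Summary:
  λ = -2: algebraic multiplicity = 5, geometric multiplicity = 2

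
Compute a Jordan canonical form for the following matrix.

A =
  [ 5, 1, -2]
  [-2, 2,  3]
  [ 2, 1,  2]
J_3(3)

The characteristic polynomial is
  det(x·I − A) = x^3 - 9*x^2 + 27*x - 27 = (x - 3)^3

Eigenvalues and multiplicities (the geometric multiplicity of λ is n − rank(A − λI), which equals the number of Jordan blocks for λ):
  λ = 3: algebraic multiplicity = 3, geometric multiplicity = 1

Determining the block sizes for each eigenvalue:
  λ = 3: one block (gm = 1), so the single block has size am = 3 → block sizes [3]

Assembling the blocks gives a Jordan form
J =
  [3, 1, 0]
  [0, 3, 1]
  [0, 0, 3]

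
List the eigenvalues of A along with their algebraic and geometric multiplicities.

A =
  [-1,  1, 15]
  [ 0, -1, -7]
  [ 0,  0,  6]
λ = -1: alg = 2, geom = 1; λ = 6: alg = 1, geom = 1

Step 1 — factor the characteristic polynomial to read off the algebraic multiplicities:
  χ_A(x) = (x - 6)*(x + 1)^2

Step 2 — compute geometric multiplicities via the rank-nullity identity g(λ) = n − rank(A − λI):
  rank(A − (-1)·I) = 2, so dim ker(A − (-1)·I) = n − 2 = 1
  rank(A − (6)·I) = 2, so dim ker(A − (6)·I) = n − 2 = 1

Summary:
  λ = -1: algebraic multiplicity = 2, geometric multiplicity = 1
  λ = 6: algebraic multiplicity = 1, geometric multiplicity = 1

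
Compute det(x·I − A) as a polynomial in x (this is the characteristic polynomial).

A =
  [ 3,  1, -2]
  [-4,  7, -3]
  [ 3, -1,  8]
x^3 - 18*x^2 + 108*x - 216

Expanding det(x·I − A) (e.g. by cofactor expansion or by noting that A is similar to its Jordan form J, which has the same characteristic polynomial as A) gives
  χ_A(x) = x^3 - 18*x^2 + 108*x - 216
which factors as (x - 6)^3. The eigenvalues (with algebraic multiplicities) are λ = 6 with multiplicity 3.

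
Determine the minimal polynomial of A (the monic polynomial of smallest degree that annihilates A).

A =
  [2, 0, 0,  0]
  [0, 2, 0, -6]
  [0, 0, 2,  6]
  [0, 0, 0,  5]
x^2 - 7*x + 10

The characteristic polynomial is χ_A(x) = (x - 5)*(x - 2)^3, so the eigenvalues are known. The minimal polynomial is
  m_A(x) = Π_λ (x − λ)^{k_λ}
where k_λ is the size of the *largest* Jordan block for λ (equivalently, the smallest k with (A − λI)^k v = 0 for every generalised eigenvector v of λ).

  λ = 2: largest Jordan block has size 1, contributing (x − 2)
  λ = 5: largest Jordan block has size 1, contributing (x − 5)

So m_A(x) = (x - 5)*(x - 2) = x^2 - 7*x + 10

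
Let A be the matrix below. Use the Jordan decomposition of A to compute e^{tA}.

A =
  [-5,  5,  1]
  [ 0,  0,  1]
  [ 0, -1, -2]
e^{tA} =
  [exp(-5*t), t*exp(-t) + exp(-t) - exp(-5*t), t*exp(-t)]
  [0, t*exp(-t) + exp(-t), t*exp(-t)]
  [0, -t*exp(-t), -t*exp(-t) + exp(-t)]

Strategy: write A = P · J · P⁻¹ where J is a Jordan canonical form, so e^{tA} = P · e^{tJ} · P⁻¹, and e^{tJ} can be computed block-by-block.

A has Jordan form
J =
  [-5,  0,  0]
  [ 0, -1,  1]
  [ 0,  0, -1]
(up to reordering of blocks).

Per-block formulas:
  For a 2×2 Jordan block J_2(-1): exp(t · J_2(-1)) = e^(-1t)·(I + t·N), where N is the 2×2 nilpotent shift.
  For a 1×1 block at λ = -5: exp(t · [-5]) = [e^(-5t)].

After assembling e^{tJ} and conjugating by P, we get:

e^{tA} =
  [exp(-5*t), t*exp(-t) + exp(-t) - exp(-5*t), t*exp(-t)]
  [0, t*exp(-t) + exp(-t), t*exp(-t)]
  [0, -t*exp(-t), -t*exp(-t) + exp(-t)]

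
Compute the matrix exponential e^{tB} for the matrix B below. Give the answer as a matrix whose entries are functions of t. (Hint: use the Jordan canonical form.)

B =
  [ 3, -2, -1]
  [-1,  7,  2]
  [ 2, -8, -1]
e^{tB} =
  [exp(3*t), -2*t*exp(3*t), -t*exp(3*t)]
  [-t*exp(3*t), t^2*exp(3*t) + 4*t*exp(3*t) + exp(3*t), t^2*exp(3*t)/2 + 2*t*exp(3*t)]
  [2*t*exp(3*t), -2*t^2*exp(3*t) - 8*t*exp(3*t), -t^2*exp(3*t) - 4*t*exp(3*t) + exp(3*t)]

Strategy: write B = P · J · P⁻¹ where J is a Jordan canonical form, so e^{tB} = P · e^{tJ} · P⁻¹, and e^{tJ} can be computed block-by-block.

B has Jordan form
J =
  [3, 1, 0]
  [0, 3, 1]
  [0, 0, 3]
(up to reordering of blocks).

Per-block formulas:
  For a 3×3 Jordan block J_3(3): exp(t · J_3(3)) = e^(3t)·(I + t·N + (t^2/2)·N^2), where N is the 3×3 nilpotent shift.

After assembling e^{tJ} and conjugating by P, we get:

e^{tB} =
  [exp(3*t), -2*t*exp(3*t), -t*exp(3*t)]
  [-t*exp(3*t), t^2*exp(3*t) + 4*t*exp(3*t) + exp(3*t), t^2*exp(3*t)/2 + 2*t*exp(3*t)]
  [2*t*exp(3*t), -2*t^2*exp(3*t) - 8*t*exp(3*t), -t^2*exp(3*t) - 4*t*exp(3*t) + exp(3*t)]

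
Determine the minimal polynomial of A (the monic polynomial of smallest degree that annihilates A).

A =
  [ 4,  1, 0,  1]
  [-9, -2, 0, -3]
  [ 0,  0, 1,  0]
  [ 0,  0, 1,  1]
x^3 - 3*x^2 + 3*x - 1

The characteristic polynomial is χ_A(x) = (x - 1)^4, so the eigenvalues are known. The minimal polynomial is
  m_A(x) = Π_λ (x − λ)^{k_λ}
where k_λ is the size of the *largest* Jordan block for λ (equivalently, the smallest k with (A − λI)^k v = 0 for every generalised eigenvector v of λ).

  λ = 1: largest Jordan block has size 3, contributing (x − 1)^3

So m_A(x) = (x - 1)^3 = x^3 - 3*x^2 + 3*x - 1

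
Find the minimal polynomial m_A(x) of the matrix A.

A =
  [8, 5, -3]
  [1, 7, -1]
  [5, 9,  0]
x^3 - 15*x^2 + 75*x - 125

The characteristic polynomial is χ_A(x) = (x - 5)^3, so the eigenvalues are known. The minimal polynomial is
  m_A(x) = Π_λ (x − λ)^{k_λ}
where k_λ is the size of the *largest* Jordan block for λ (equivalently, the smallest k with (A − λI)^k v = 0 for every generalised eigenvector v of λ).

  λ = 5: largest Jordan block has size 3, contributing (x − 5)^3

So m_A(x) = (x - 5)^3 = x^3 - 15*x^2 + 75*x - 125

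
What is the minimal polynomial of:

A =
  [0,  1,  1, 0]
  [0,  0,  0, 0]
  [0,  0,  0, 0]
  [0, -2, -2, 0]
x^2

The characteristic polynomial is χ_A(x) = x^4, so the eigenvalues are known. The minimal polynomial is
  m_A(x) = Π_λ (x − λ)^{k_λ}
where k_λ is the size of the *largest* Jordan block for λ (equivalently, the smallest k with (A − λI)^k v = 0 for every generalised eigenvector v of λ).

  λ = 0: largest Jordan block has size 2, contributing (x − 0)^2

So m_A(x) = x^2 = x^2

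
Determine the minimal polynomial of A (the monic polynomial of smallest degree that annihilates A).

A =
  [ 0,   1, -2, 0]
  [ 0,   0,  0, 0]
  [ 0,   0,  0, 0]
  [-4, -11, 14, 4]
x^3 - 4*x^2

The characteristic polynomial is χ_A(x) = x^3*(x - 4), so the eigenvalues are known. The minimal polynomial is
  m_A(x) = Π_λ (x − λ)^{k_λ}
where k_λ is the size of the *largest* Jordan block for λ (equivalently, the smallest k with (A − λI)^k v = 0 for every generalised eigenvector v of λ).

  λ = 0: largest Jordan block has size 2, contributing (x − 0)^2
  λ = 4: largest Jordan block has size 1, contributing (x − 4)

So m_A(x) = x^2*(x - 4) = x^3 - 4*x^2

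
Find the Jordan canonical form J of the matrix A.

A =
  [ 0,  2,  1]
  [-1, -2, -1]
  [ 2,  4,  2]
J_3(0)

The characteristic polynomial is
  det(x·I − A) = x^3

Eigenvalues and multiplicities (the geometric multiplicity of λ is n − rank(A − λI), which equals the number of Jordan blocks for λ):
  λ = 0: algebraic multiplicity = 3, geometric multiplicity = 1

Determining the block sizes for each eigenvalue:
  λ = 0: one block (gm = 1), so the single block has size am = 3 → block sizes [3]

Assembling the blocks gives a Jordan form
J =
  [0, 1, 0]
  [0, 0, 1]
  [0, 0, 0]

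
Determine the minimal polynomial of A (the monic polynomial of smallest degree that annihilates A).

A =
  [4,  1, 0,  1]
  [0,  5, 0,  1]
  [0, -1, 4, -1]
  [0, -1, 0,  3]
x^2 - 8*x + 16

The characteristic polynomial is χ_A(x) = (x - 4)^4, so the eigenvalues are known. The minimal polynomial is
  m_A(x) = Π_λ (x − λ)^{k_λ}
where k_λ is the size of the *largest* Jordan block for λ (equivalently, the smallest k with (A − λI)^k v = 0 for every generalised eigenvector v of λ).

  λ = 4: largest Jordan block has size 2, contributing (x − 4)^2

So m_A(x) = (x - 4)^2 = x^2 - 8*x + 16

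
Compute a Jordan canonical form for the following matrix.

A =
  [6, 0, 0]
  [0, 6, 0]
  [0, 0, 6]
J_1(6) ⊕ J_1(6) ⊕ J_1(6)

The characteristic polynomial is
  det(x·I − A) = x^3 - 18*x^2 + 108*x - 216 = (x - 6)^3

Eigenvalues and multiplicities (the geometric multiplicity of λ is n − rank(A − λI), which equals the number of Jordan blocks for λ):
  λ = 6: algebraic multiplicity = 3, geometric multiplicity = 3

Determining the block sizes for each eigenvalue:
  λ = 6: gm = am = 3, so every block has size 1 → block sizes [1, 1, 1]

Assembling the blocks gives a Jordan form
J =
  [6, 0, 0]
  [0, 6, 0]
  [0, 0, 6]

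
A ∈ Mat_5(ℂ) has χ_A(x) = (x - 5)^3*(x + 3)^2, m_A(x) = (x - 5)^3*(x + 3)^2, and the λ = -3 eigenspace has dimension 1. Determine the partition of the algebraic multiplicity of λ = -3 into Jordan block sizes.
Block sizes for λ = -3: [2]

Step 1 — from the characteristic polynomial, algebraic multiplicity of λ = -3 is 2. From dim ker(A − (-3)·I) = 1, there are exactly 1 Jordan blocks for λ = -3.
Step 2 — from the minimal polynomial, the factor (x + 3)^2 tells us the largest block for λ = -3 has size 2.
Step 3 — with total size 2, 1 blocks, and largest block 2, the block sizes (in nonincreasing order) are [2].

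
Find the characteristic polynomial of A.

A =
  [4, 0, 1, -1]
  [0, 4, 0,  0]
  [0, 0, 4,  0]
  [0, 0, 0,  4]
x^4 - 16*x^3 + 96*x^2 - 256*x + 256

Expanding det(x·I − A) (e.g. by cofactor expansion or by noting that A is similar to its Jordan form J, which has the same characteristic polynomial as A) gives
  χ_A(x) = x^4 - 16*x^3 + 96*x^2 - 256*x + 256
which factors as (x - 4)^4. The eigenvalues (with algebraic multiplicities) are λ = 4 with multiplicity 4.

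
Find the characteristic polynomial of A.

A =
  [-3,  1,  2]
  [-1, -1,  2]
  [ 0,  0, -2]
x^3 + 6*x^2 + 12*x + 8

Expanding det(x·I − A) (e.g. by cofactor expansion or by noting that A is similar to its Jordan form J, which has the same characteristic polynomial as A) gives
  χ_A(x) = x^3 + 6*x^2 + 12*x + 8
which factors as (x + 2)^3. The eigenvalues (with algebraic multiplicities) are λ = -2 with multiplicity 3.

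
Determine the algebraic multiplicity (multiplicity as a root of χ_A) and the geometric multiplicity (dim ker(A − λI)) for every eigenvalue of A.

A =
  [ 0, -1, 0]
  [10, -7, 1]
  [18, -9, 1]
λ = -2: alg = 3, geom = 1

Step 1 — factor the characteristic polynomial to read off the algebraic multiplicities:
  χ_A(x) = (x + 2)^3

Step 2 — compute geometric multiplicities via the rank-nullity identity g(λ) = n − rank(A − λI):
  rank(A − (-2)·I) = 2, so dim ker(A − (-2)·I) = n − 2 = 1

Summary:
  λ = -2: algebraic multiplicity = 3, geometric multiplicity = 1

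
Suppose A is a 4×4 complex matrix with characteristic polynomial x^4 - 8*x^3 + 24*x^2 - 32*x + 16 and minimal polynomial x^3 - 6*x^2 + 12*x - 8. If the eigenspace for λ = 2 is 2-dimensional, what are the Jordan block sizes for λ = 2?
Block sizes for λ = 2: [3, 1]

Step 1 — from the characteristic polynomial, algebraic multiplicity of λ = 2 is 4. From dim ker(A − (2)·I) = 2, there are exactly 2 Jordan blocks for λ = 2.
Step 2 — from the minimal polynomial, the factor (x − 2)^3 tells us the largest block for λ = 2 has size 3.
Step 3 — with total size 4, 2 blocks, and largest block 3, the block sizes (in nonincreasing order) are [3, 1].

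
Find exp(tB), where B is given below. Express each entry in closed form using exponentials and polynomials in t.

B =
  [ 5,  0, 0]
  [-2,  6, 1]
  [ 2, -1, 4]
e^{tB} =
  [exp(5*t), 0, 0]
  [-2*t*exp(5*t), t*exp(5*t) + exp(5*t), t*exp(5*t)]
  [2*t*exp(5*t), -t*exp(5*t), -t*exp(5*t) + exp(5*t)]

Strategy: write B = P · J · P⁻¹ where J is a Jordan canonical form, so e^{tB} = P · e^{tJ} · P⁻¹, and e^{tJ} can be computed block-by-block.

B has Jordan form
J =
  [5, 1, 0]
  [0, 5, 0]
  [0, 0, 5]
(up to reordering of blocks).

Per-block formulas:
  For a 2×2 Jordan block J_2(5): exp(t · J_2(5)) = e^(5t)·(I + t·N), where N is the 2×2 nilpotent shift.
  For a 1×1 block at λ = 5: exp(t · [5]) = [e^(5t)].

After assembling e^{tJ} and conjugating by P, we get:

e^{tB} =
  [exp(5*t), 0, 0]
  [-2*t*exp(5*t), t*exp(5*t) + exp(5*t), t*exp(5*t)]
  [2*t*exp(5*t), -t*exp(5*t), -t*exp(5*t) + exp(5*t)]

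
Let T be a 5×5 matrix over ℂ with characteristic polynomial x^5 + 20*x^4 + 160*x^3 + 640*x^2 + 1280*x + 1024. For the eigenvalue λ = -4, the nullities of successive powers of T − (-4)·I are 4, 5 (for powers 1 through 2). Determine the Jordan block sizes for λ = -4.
Block sizes for λ = -4: [2, 1, 1, 1]

From the dimensions of kernels of powers, the number of Jordan blocks of size at least j is d_j − d_{j−1} where d_j = dim ker(N^j) (with d_0 = 0). Computing the differences gives [4, 1].
The number of blocks of size exactly k is (#blocks of size ≥ k) − (#blocks of size ≥ k + 1), so the partition is: 3 block(s) of size 1, 1 block(s) of size 2.
In nonincreasing order the block sizes are [2, 1, 1, 1].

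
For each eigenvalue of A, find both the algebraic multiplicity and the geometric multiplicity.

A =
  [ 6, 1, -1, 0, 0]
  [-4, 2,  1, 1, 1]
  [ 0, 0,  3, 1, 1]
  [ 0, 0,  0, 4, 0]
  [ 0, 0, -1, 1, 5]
λ = 4: alg = 5, geom = 3

Step 1 — factor the characteristic polynomial to read off the algebraic multiplicities:
  χ_A(x) = (x - 4)^5

Step 2 — compute geometric multiplicities via the rank-nullity identity g(λ) = n − rank(A − λI):
  rank(A − (4)·I) = 2, so dim ker(A − (4)·I) = n − 2 = 3

Summary:
  λ = 4: algebraic multiplicity = 5, geometric multiplicity = 3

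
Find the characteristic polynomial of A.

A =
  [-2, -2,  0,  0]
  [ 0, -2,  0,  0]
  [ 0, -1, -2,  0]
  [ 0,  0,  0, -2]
x^4 + 8*x^3 + 24*x^2 + 32*x + 16

Expanding det(x·I − A) (e.g. by cofactor expansion or by noting that A is similar to its Jordan form J, which has the same characteristic polynomial as A) gives
  χ_A(x) = x^4 + 8*x^3 + 24*x^2 + 32*x + 16
which factors as (x + 2)^4. The eigenvalues (with algebraic multiplicities) are λ = -2 with multiplicity 4.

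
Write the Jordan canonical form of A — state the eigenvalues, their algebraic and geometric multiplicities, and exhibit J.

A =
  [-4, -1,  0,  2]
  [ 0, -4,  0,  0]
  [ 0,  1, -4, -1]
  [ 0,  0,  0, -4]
J_2(-4) ⊕ J_2(-4)

The characteristic polynomial is
  det(x·I − A) = x^4 + 16*x^3 + 96*x^2 + 256*x + 256 = (x + 4)^4

Eigenvalues and multiplicities (the geometric multiplicity of λ is n − rank(A − λI), which equals the number of Jordan blocks for λ):
  λ = -4: algebraic multiplicity = 4, geometric multiplicity = 2

Determining the block sizes for each eigenvalue:
  λ = -4: with am = 4 and gm = 2, the partition is not yet determined (e.g. several partitions of 4 into 2 parts exist). Let N = A − (-4)·I. Computing rank(N^1) = 2, rank(N^2) = 0; the number of blocks of size ≥ j is rank(N^{j−1}) − rank(N^j), giving [2, 2]. So we have 2 block(s) of size 2 → block sizes [2, 2]

Assembling the blocks gives a Jordan form
J =
  [-4,  1,  0,  0]
  [ 0, -4,  0,  0]
  [ 0,  0, -4,  1]
  [ 0,  0,  0, -4]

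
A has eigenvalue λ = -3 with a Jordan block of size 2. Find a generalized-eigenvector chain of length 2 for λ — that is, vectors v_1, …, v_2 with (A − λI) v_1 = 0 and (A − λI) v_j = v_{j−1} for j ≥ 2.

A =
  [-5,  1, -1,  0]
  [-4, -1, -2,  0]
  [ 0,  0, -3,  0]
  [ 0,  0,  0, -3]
A Jordan chain for λ = -3 of length 2:
v_1 = (-2, -4, 0, 0)ᵀ
v_2 = (1, 0, 0, 0)ᵀ

Let N = A − (-3)·I. We want v_2 with N^2 v_2 = 0 but N^1 v_2 ≠ 0; then v_{j-1} := N · v_j for j = 2, …, 2.

Pick v_2 = (1, 0, 0, 0)ᵀ.
Then v_1 = N · v_2 = (-2, -4, 0, 0)ᵀ.

Sanity check: (A − (-3)·I) v_1 = (0, 0, 0, 0)ᵀ = 0. ✓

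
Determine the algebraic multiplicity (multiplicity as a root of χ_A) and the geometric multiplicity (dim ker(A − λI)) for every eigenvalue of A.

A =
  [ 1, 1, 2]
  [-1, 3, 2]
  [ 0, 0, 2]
λ = 2: alg = 3, geom = 2

Step 1 — factor the characteristic polynomial to read off the algebraic multiplicities:
  χ_A(x) = (x - 2)^3

Step 2 — compute geometric multiplicities via the rank-nullity identity g(λ) = n − rank(A − λI):
  rank(A − (2)·I) = 1, so dim ker(A − (2)·I) = n − 1 = 2

Summary:
  λ = 2: algebraic multiplicity = 3, geometric multiplicity = 2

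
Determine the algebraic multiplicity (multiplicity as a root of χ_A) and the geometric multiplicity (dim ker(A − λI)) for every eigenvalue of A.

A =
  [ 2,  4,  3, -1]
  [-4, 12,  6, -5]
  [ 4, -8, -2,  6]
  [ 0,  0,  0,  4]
λ = 4: alg = 4, geom = 2

Step 1 — factor the characteristic polynomial to read off the algebraic multiplicities:
  χ_A(x) = (x - 4)^4

Step 2 — compute geometric multiplicities via the rank-nullity identity g(λ) = n − rank(A − λI):
  rank(A − (4)·I) = 2, so dim ker(A − (4)·I) = n − 2 = 2

Summary:
  λ = 4: algebraic multiplicity = 4, geometric multiplicity = 2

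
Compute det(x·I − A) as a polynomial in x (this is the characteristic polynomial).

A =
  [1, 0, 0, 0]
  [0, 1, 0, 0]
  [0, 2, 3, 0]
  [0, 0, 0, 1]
x^4 - 6*x^3 + 12*x^2 - 10*x + 3

Expanding det(x·I − A) (e.g. by cofactor expansion or by noting that A is similar to its Jordan form J, which has the same characteristic polynomial as A) gives
  χ_A(x) = x^4 - 6*x^3 + 12*x^2 - 10*x + 3
which factors as (x - 3)*(x - 1)^3. The eigenvalues (with algebraic multiplicities) are λ = 1 with multiplicity 3, λ = 3 with multiplicity 1.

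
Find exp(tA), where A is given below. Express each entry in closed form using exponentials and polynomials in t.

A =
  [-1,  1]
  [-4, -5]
e^{tA} =
  [2*t*exp(-3*t) + exp(-3*t), t*exp(-3*t)]
  [-4*t*exp(-3*t), -2*t*exp(-3*t) + exp(-3*t)]

Strategy: write A = P · J · P⁻¹ where J is a Jordan canonical form, so e^{tA} = P · e^{tJ} · P⁻¹, and e^{tJ} can be computed block-by-block.

A has Jordan form
J =
  [-3,  1]
  [ 0, -3]
(up to reordering of blocks).

Per-block formulas:
  For a 2×2 Jordan block J_2(-3): exp(t · J_2(-3)) = e^(-3t)·(I + t·N), where N is the 2×2 nilpotent shift.

After assembling e^{tJ} and conjugating by P, we get:

e^{tA} =
  [2*t*exp(-3*t) + exp(-3*t), t*exp(-3*t)]
  [-4*t*exp(-3*t), -2*t*exp(-3*t) + exp(-3*t)]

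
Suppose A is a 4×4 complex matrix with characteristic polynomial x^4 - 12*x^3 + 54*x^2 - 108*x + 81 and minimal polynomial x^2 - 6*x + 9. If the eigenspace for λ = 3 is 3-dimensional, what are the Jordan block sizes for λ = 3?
Block sizes for λ = 3: [2, 1, 1]

Step 1 — from the characteristic polynomial, algebraic multiplicity of λ = 3 is 4. From dim ker(A − (3)·I) = 3, there are exactly 3 Jordan blocks for λ = 3.
Step 2 — from the minimal polynomial, the factor (x − 3)^2 tells us the largest block for λ = 3 has size 2.
Step 3 — with total size 4, 3 blocks, and largest block 2, the block sizes (in nonincreasing order) are [2, 1, 1].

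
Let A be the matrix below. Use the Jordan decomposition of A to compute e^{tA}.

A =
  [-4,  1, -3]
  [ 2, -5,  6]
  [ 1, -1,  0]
e^{tA} =
  [-t*exp(-3*t) + exp(-3*t), t*exp(-3*t), -3*t*exp(-3*t)]
  [2*t*exp(-3*t), -2*t*exp(-3*t) + exp(-3*t), 6*t*exp(-3*t)]
  [t*exp(-3*t), -t*exp(-3*t), 3*t*exp(-3*t) + exp(-3*t)]

Strategy: write A = P · J · P⁻¹ where J is a Jordan canonical form, so e^{tA} = P · e^{tJ} · P⁻¹, and e^{tJ} can be computed block-by-block.

A has Jordan form
J =
  [-3,  1,  0]
  [ 0, -3,  0]
  [ 0,  0, -3]
(up to reordering of blocks).

Per-block formulas:
  For a 2×2 Jordan block J_2(-3): exp(t · J_2(-3)) = e^(-3t)·(I + t·N), where N is the 2×2 nilpotent shift.
  For a 1×1 block at λ = -3: exp(t · [-3]) = [e^(-3t)].

After assembling e^{tJ} and conjugating by P, we get:

e^{tA} =
  [-t*exp(-3*t) + exp(-3*t), t*exp(-3*t), -3*t*exp(-3*t)]
  [2*t*exp(-3*t), -2*t*exp(-3*t) + exp(-3*t), 6*t*exp(-3*t)]
  [t*exp(-3*t), -t*exp(-3*t), 3*t*exp(-3*t) + exp(-3*t)]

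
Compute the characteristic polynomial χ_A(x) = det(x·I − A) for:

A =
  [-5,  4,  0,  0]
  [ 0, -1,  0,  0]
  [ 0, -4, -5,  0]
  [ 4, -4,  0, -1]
x^4 + 12*x^3 + 46*x^2 + 60*x + 25

Expanding det(x·I − A) (e.g. by cofactor expansion or by noting that A is similar to its Jordan form J, which has the same characteristic polynomial as A) gives
  χ_A(x) = x^4 + 12*x^3 + 46*x^2 + 60*x + 25
which factors as (x + 1)^2*(x + 5)^2. The eigenvalues (with algebraic multiplicities) are λ = -5 with multiplicity 2, λ = -1 with multiplicity 2.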